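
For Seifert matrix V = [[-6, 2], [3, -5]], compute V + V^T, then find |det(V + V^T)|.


Step 1: Form V + V^T where V = [[-6, 2], [3, -5]]
  V^T = [[-6, 3], [2, -5]]
  V + V^T = [[-12, 5], [5, -10]]
Step 2: det(V + V^T) = (-12)*(-10) - 5*5
  = 120 - 25 = 95
Step 3: Knot determinant = |det(V + V^T)| = |95| = 95

95


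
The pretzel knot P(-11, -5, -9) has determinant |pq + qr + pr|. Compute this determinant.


Step 1: Compute pq + qr + pr.
pq = (-11)*(-5) = 55
qr = (-5)*(-9) = 45
pr = (-11)*(-9) = 99
pq + qr + pr = 55 + 45 + 99 = 199
Step 2: Take absolute value.
det(P(-11,-5,-9)) = |199| = 199

199


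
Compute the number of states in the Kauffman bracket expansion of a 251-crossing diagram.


Each crossing contributes 2 choices (A-smoothing or B-smoothing).
Total states = 2^251 = 3618502788666131106986593281521497120414687020801267626233049500247285301248

3618502788666131106986593281521497120414687020801267626233049500247285301248


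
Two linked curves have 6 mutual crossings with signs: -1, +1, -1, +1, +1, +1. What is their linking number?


Step 1: Count positive crossings: 4
Step 2: Count negative crossings: 2
Step 3: Sum of signs = 4 - 2 = 2
Step 4: Linking number = sum/2 = 2/2 = 1

1


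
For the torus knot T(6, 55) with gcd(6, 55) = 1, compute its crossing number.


For a torus knot T(p, q) with gcd(p,q)=1,
the crossing number is min(p*(q-1), q*(p-1)).
p*(q-1) = 6*54 = 324
q*(p-1) = 55*5 = 275
min(324, 275) = 275

275


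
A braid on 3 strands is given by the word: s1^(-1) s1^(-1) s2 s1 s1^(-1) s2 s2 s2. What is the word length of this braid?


The word length counts the number of generators (including inverses).
Listing each generator: s1^(-1), s1^(-1), s2, s1, s1^(-1), s2, s2, s2
There are 8 generators in this braid word.

8


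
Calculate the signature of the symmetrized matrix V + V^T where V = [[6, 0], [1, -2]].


Step 1: V + V^T = [[12, 1], [1, -4]]
Step 2: trace = 8, det = -49
Step 3: Discriminant = 8^2 - 4*(-49) = 260
Step 4: Eigenvalues: 12.0623, -4.06226
Step 5: Signature = (# positive eigenvalues) - (# negative eigenvalues) = 0

0


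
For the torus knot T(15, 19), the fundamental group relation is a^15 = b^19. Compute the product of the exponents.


The relation is a^15 = b^19.
Product of exponents = 15 * 19
= 285

285


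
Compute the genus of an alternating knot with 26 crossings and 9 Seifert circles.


For alternating knots, g = (c - s + 1)/2.
= (26 - 9 + 1)/2
= 18/2 = 9

9


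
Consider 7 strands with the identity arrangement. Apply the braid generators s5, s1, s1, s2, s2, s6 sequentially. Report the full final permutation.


Starting with identity [1, 2, 3, 4, 5, 6, 7].
Apply generators in sequence:
  After s5: [1, 2, 3, 4, 6, 5, 7]
  After s1: [2, 1, 3, 4, 6, 5, 7]
  After s1: [1, 2, 3, 4, 6, 5, 7]
  After s2: [1, 3, 2, 4, 6, 5, 7]
  After s2: [1, 2, 3, 4, 6, 5, 7]
  After s6: [1, 2, 3, 4, 6, 7, 5]
Final permutation: [1, 2, 3, 4, 6, 7, 5]

[1, 2, 3, 4, 6, 7, 5]


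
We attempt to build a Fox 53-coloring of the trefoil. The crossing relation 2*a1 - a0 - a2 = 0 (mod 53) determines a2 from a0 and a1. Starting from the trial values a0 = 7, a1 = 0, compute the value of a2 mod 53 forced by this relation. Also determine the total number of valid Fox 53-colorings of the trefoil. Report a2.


Step 1: Apply the given crossing relation 2*a1 - a0 - a2 = 0 (mod 53).
  a2 = 2*a1 - a0 mod 53
  a2 = 2*0 - 7 mod 53
  a2 = 0 - 7 mod 53
  a2 = -7 mod 53 = 46
Step 2: The trefoil has determinant 3.
  Number of Fox p-colorings (p prime) is p^2 if p = 3, else p.
  Since 53 does not divide 3, only trivial (constant) colorings exist.
  (So the trial a0 = 7, a1 = 0 with a0 != a1 does NOT extend to a valid coloring of the whole trefoil: the other two crossing relations require 3*(a1 - a0) = 0 (mod 53), which fails.)
  Total colorings = 53
Step 3: a2 = 46, total Fox 53-colorings = 53

46


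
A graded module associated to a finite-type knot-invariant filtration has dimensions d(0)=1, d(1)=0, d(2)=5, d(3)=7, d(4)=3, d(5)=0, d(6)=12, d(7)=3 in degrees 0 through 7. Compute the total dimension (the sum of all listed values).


Total dimension = d(0) + d(1) + ... + d(7)
= 1 + 0 + 5 + 7 + 3 + 0 + 12 + 3
= 31

31


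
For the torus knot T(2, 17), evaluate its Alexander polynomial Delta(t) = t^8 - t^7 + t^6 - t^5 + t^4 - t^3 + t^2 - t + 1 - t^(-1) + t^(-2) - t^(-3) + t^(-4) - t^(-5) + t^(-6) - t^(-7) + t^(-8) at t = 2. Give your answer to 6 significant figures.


Substituting t = 2 into Delta(t) = t^8 - t^7 + t^6 - t^5 + t^4 - t^3 + t^2 - t + 1 - t^(-1) + t^(-2) - t^(-3) + t^(-4) - t^(-5) + t^(-6) - t^(-7) + t^(-8):
Term values: (256) + (-128) + (64) + (-32) + (16) + (-8) + (4) + (-2) + (1) + (-0.5) + (0.25) + (-0.125) + (0.0625) + (-0.03125) + (0.015625) + (-0.0078125) + (0.00390625)
Sum = 170.6679688
Rounded to 6 significant figures: 170.668

170.668


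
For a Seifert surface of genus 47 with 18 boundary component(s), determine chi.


chi = 2 - 2g - b
= 2 - 2*47 - 18
= 2 - 94 - 18 = -110

-110


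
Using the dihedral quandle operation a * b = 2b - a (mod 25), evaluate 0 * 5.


0 * 5 = 2*5 - 0 mod 25
= 10 - 0 mod 25
= 10 mod 25 = 10

10


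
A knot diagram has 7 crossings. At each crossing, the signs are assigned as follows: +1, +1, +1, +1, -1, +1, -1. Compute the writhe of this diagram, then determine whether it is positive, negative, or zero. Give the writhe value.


Step 1: Count positive crossings (+1).
Positive crossings: 5
Step 2: Count negative crossings (-1).
Negative crossings: 2
Step 3: Writhe = (positive) - (negative)
w = 5 - 2 = 3
Step 4: |w| = 3, and w is positive

3


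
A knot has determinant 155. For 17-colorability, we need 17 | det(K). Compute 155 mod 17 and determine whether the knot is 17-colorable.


Step 1: A knot is p-colorable if and only if p divides its determinant.
Step 2: Compute 155 mod 17.
155 = 9 * 17 + 2
Step 3: 155 mod 17 = 2
Step 4: The knot is 17-colorable: no

2


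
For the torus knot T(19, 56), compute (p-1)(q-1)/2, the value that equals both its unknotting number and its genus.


For a torus knot T(p,q), both the unknotting number and genus equal (p-1)(q-1)/2.
= (19-1)(56-1)/2
= 18*55/2
= 990/2 = 495

495


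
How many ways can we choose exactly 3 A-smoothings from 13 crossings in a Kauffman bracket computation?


We choose which 3 of 13 crossings get A-smoothings.
C(13, 3) = 13! / (3! * 10!)
= 286

286


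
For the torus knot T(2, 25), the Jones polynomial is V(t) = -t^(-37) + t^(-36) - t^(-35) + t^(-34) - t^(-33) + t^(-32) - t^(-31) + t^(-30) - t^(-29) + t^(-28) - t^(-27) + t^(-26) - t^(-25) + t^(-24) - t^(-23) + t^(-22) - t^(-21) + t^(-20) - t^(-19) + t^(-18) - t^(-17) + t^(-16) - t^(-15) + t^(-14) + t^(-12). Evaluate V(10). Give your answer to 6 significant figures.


Substituting t = 10 into V(t) = -t^(-37) + t^(-36) - t^(-35) + t^(-34) - t^(-33) + t^(-32) - t^(-31) + t^(-30) - t^(-29) + t^(-28) - t^(-27) + t^(-26) - t^(-25) + t^(-24) - t^(-23) + t^(-22) - t^(-21) + t^(-20) - t^(-19) + t^(-18) - t^(-17) + t^(-16) - t^(-15) + t^(-14) + t^(-12):
  (-)t^(-37) = -1e-37
  (+)t^(-36) = 1e-36
  (-)t^(-35) = -1e-35
  (+)t^(-34) = 1e-34
  (-)t^(-33) = -1e-33
  (+)t^(-32) = 1e-32
  (-)t^(-31) = -1e-31
  (+)t^(-30) = 1e-30
  (-)t^(-29) = -1e-29
  (+)t^(-28) = 1e-28
  (-)t^(-27) = -1e-27
  (+)t^(-26) = 1e-26
  (-)t^(-25) = -1e-25
  (+)t^(-24) = 1e-24
  (-)t^(-23) = -1e-23
  (+)t^(-22) = 1e-22
  (-)t^(-21) = -1e-21
  (+)t^(-20) = 1e-20
  (-)t^(-19) = -1e-19
  (+)t^(-18) = 1e-18
  (-)t^(-17) = -1e-17
  (+)t^(-16) = 1e-16
  (-)t^(-15) = -1e-15
  (+)t^(-14) = 1e-14
  (+)t^(-12) = 1e-12
Sum = (-1e-37) + (1e-36) + (-1e-35) + (1e-34) + (-1e-33) + (1e-32) + (-1e-31) + (1e-30) + (-1e-29) + (1e-28) + (-1e-27) + (1e-26) + (-1e-25) + (1e-24) + (-1e-23) + (1e-22) + (-1e-21) + (1e-20) + (-1e-19) + (1e-18) + (-1e-17) + (1e-16) + (-1e-15) + (1e-14) + (1e-12)
= 1.009090909e-12
Rounded to 6 significant figures: 1.00909e-12

1.00909e-12


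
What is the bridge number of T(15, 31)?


The bridge number of T(p,q) is min(p,q).
min(15, 31) = 15

15


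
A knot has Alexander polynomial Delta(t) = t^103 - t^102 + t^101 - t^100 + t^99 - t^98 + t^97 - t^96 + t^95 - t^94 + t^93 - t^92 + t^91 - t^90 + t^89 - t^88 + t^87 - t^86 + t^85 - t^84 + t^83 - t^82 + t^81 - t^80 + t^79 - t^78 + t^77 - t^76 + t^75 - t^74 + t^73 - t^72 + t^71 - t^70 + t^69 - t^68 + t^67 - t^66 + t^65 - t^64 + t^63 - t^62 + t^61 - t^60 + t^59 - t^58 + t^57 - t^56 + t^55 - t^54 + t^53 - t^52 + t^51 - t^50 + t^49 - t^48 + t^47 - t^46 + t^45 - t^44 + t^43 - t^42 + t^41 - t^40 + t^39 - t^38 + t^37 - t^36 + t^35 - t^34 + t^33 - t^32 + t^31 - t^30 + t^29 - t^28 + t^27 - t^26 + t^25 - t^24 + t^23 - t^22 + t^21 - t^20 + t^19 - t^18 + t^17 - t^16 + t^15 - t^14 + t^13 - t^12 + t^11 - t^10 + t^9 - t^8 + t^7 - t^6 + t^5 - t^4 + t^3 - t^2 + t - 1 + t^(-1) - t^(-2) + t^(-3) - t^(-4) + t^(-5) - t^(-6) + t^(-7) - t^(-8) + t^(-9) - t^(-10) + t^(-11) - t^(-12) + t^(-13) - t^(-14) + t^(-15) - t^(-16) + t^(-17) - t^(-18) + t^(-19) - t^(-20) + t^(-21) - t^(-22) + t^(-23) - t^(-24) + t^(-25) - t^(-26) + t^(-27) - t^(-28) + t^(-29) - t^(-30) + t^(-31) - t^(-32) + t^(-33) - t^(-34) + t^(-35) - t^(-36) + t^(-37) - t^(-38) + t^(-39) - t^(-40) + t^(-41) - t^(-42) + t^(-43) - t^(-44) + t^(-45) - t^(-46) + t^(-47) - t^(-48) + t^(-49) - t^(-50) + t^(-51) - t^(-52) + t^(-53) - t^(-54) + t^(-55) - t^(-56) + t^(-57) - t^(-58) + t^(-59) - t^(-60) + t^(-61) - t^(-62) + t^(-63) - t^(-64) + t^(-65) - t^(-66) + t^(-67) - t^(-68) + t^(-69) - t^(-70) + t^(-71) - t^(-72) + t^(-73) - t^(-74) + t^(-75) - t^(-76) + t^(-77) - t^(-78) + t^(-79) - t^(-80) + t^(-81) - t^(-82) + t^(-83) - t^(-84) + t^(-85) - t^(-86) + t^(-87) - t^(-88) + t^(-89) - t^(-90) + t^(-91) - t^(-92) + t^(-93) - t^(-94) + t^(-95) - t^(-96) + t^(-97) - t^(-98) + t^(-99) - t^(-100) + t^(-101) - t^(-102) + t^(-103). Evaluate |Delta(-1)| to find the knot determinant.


Step 1: The polynomial has 207 terms with alternating signs, exponents from 103 down to -103.
Step 2: Substitute t = -1. The i-th term has coefficient (-1)^i and exponent (m-i),
  so its value is (-1)^i * (-1)^(m-i) = (-1)^m = -1 for every i.
Step 3: All 207 terms equal -1, so Delta(-1) = 207 * (-1) = -207
Step 4: |Delta(-1)| = 207

207


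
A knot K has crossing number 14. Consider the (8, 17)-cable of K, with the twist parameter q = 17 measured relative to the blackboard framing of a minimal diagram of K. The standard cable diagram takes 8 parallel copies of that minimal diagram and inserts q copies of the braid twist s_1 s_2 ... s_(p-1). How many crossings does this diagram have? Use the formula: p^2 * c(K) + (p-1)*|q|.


Step 1: Each of the c(K) crossings of the companion diagram becomes p*p = p^2 crossings among the p parallel strands, and each of the |q| twists s_1 s_2 ... s_(p-1) adds (p-1) crossings.
  Crossings = p^2 * c(K) + (p-1)*|q|
Step 2: = 8^2 * 14 + (8-1)*17
Step 3: = 64*14 + 7*17
Step 4: = 896 + 119 = 1015

1015


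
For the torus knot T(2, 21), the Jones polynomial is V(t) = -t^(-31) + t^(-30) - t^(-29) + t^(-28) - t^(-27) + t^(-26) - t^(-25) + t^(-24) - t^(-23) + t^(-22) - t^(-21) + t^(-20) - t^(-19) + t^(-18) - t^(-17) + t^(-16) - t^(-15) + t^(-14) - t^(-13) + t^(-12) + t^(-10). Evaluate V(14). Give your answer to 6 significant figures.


Substituting t = 14 into V(t) = -t^(-31) + t^(-30) - t^(-29) + t^(-28) - t^(-27) + t^(-26) - t^(-25) + t^(-24) - t^(-23) + t^(-22) - t^(-21) + t^(-20) - t^(-19) + t^(-18) - t^(-17) + t^(-16) - t^(-15) + t^(-14) - t^(-13) + t^(-12) + t^(-10):
  (-)t^(-31) = -2.95142e-36
  (+)t^(-30) = 4.13199e-35
  (-)t^(-29) = -5.78478e-34
  (+)t^(-28) = 8.09869e-33
  (-)t^(-27) = -1.13382e-31
  (+)t^(-26) = 1.58734e-30
  (-)t^(-25) = -2.22228e-29
  (+)t^(-24) = 3.11119e-28
  (-)t^(-23) = -4.35567e-27
  (+)t^(-22) = 6.09794e-26
  (-)t^(-21) = -8.53712e-25
  (+)t^(-20) = 1.1952e-23
  (-)t^(-19) = -1.67327e-22
  (+)t^(-18) = 2.34258e-21
  (-)t^(-17) = -3.27962e-20
  (+)t^(-16) = 4.59147e-19
  (-)t^(-15) = -6.42805e-18
  (+)t^(-14) = 8.99927e-17
  (-)t^(-13) = -1.2599e-15
  (+)t^(-12) = 1.76386e-14
  (+)t^(-10) = 3.45716e-12
Sum = (-2.95142e-36) + (4.13199e-35) + (-5.78478e-34) + (8.09869e-33) + (-1.13382e-31) + (1.58734e-30) + (-2.22228e-29) + (3.11119e-28) + (-4.35567e-27) + (6.09794e-26) + (-8.53712e-25) + (1.1952e-23) + (-1.67327e-22) + (2.34258e-21) + (-3.27962e-20) + (4.59147e-19) + (-6.42805e-18) + (8.99927e-17) + (-1.2599e-15) + (1.76386e-14) + (3.45716e-12)
= 3.473623976e-12
Rounded to 6 significant figures: 3.47362e-12

3.47362e-12


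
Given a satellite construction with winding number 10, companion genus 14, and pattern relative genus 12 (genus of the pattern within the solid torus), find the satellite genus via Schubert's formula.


Schubert: g(satellite) = g_rel(pattern) + |winding| * g(companion),
where g_rel(pattern) is the genus of the pattern relative to the solid torus.
= 12 + 10 * 14
= 12 + 140 = 152

152


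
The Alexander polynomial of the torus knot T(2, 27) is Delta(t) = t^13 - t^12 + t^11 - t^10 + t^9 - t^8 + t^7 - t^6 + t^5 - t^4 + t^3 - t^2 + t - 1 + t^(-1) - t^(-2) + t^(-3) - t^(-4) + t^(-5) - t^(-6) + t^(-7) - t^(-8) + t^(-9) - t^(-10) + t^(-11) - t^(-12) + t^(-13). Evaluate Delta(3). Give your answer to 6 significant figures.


Substituting t = 3 into Delta(t) = t^13 - t^12 + t^11 - t^10 + t^9 - t^8 + t^7 - t^6 + t^5 - t^4 + t^3 - t^2 + t - 1 + t^(-1) - t^(-2) + t^(-3) - t^(-4) + t^(-5) - t^(-6) + t^(-7) - t^(-8) + t^(-9) - t^(-10) + t^(-11) - t^(-12) + t^(-13):
Term values: (1594323) + (-531441) + (177147) + (-59049) + (19683) + (-6561) + (2187) + (-729) + (243) + (-81) + (27) + (-9) + (3) + (-1) + (0.333333) + (-0.111111) + (0.037037) + (-0.0123457) + (0.00411523) + (-0.00137174) + (0.000457247) + (-0.000152416) + (5.08053e-05) + (-1.69351e-05) + (5.64503e-06) + (-1.88168e-06) + (6.27225e-07)
Sum = 1195742.25
Rounded to 6 significant figures: 1.19574e+06

1.19574e+06


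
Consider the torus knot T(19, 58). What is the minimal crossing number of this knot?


For a torus knot T(p, q) with gcd(p,q)=1,
the crossing number is min(p*(q-1), q*(p-1)).
p*(q-1) = 19*57 = 1083
q*(p-1) = 58*18 = 1044
min(1083, 1044) = 1044

1044


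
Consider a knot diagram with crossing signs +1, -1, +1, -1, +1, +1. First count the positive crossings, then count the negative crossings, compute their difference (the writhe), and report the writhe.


Step 1: Count positive crossings (+1).
Positive crossings: 4
Step 2: Count negative crossings (-1).
Negative crossings: 2
Step 3: Writhe = (positive) - (negative)
w = 4 - 2 = 2
Step 4: |w| = 2, and w is positive

2


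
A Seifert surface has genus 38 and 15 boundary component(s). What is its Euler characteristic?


chi = 2 - 2g - b
= 2 - 2*38 - 15
= 2 - 76 - 15 = -89

-89


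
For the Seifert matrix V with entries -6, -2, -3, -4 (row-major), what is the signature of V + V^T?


Step 1: V + V^T = [[-12, -5], [-5, -8]]
Step 2: trace = -20, det = 71
Step 3: Discriminant = (-20)^2 - 4*71 = 116
Step 4: Eigenvalues: -4.61484, -15.3852
Step 5: Signature = (# positive eigenvalues) - (# negative eigenvalues) = -2

-2


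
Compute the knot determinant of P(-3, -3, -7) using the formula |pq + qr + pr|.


Step 1: Compute pq + qr + pr.
pq = (-3)*(-3) = 9
qr = (-3)*(-7) = 21
pr = (-3)*(-7) = 21
pq + qr + pr = 9 + 21 + 21 = 51
Step 2: Take absolute value.
det(P(-3,-3,-7)) = |51| = 51

51


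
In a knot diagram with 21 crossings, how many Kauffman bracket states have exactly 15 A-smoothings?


We choose which 15 of 21 crossings get A-smoothings.
C(21, 15) = 21! / (15! * 6!)
= 54264

54264


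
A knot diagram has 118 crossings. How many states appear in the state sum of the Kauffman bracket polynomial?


Each crossing contributes 2 choices (A-smoothing or B-smoothing).
Total states = 2^118 = 332306998946228968225951765070086144

332306998946228968225951765070086144


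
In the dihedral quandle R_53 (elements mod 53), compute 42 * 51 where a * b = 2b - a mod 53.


42 * 51 = 2*51 - 42 mod 53
= 102 - 42 mod 53
= 60 mod 53 = 7

7


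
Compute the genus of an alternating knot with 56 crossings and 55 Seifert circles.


For alternating knots, g = (c - s + 1)/2.
= (56 - 55 + 1)/2
= 2/2 = 1

1


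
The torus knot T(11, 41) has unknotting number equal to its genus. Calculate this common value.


For a torus knot T(p,q), both the unknotting number and genus equal (p-1)(q-1)/2.
= (11-1)(41-1)/2
= 10*40/2
= 400/2 = 200

200


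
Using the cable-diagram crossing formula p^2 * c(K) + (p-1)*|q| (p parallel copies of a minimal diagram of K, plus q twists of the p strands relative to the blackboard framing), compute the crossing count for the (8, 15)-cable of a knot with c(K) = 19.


Step 1: Each of the c(K) crossings of the companion diagram becomes p*p = p^2 crossings among the p parallel strands, and each of the |q| twists s_1 s_2 ... s_(p-1) adds (p-1) crossings.
  Crossings = p^2 * c(K) + (p-1)*|q|
Step 2: = 8^2 * 19 + (8-1)*15
Step 3: = 64*19 + 7*15
Step 4: = 1216 + 105 = 1321

1321


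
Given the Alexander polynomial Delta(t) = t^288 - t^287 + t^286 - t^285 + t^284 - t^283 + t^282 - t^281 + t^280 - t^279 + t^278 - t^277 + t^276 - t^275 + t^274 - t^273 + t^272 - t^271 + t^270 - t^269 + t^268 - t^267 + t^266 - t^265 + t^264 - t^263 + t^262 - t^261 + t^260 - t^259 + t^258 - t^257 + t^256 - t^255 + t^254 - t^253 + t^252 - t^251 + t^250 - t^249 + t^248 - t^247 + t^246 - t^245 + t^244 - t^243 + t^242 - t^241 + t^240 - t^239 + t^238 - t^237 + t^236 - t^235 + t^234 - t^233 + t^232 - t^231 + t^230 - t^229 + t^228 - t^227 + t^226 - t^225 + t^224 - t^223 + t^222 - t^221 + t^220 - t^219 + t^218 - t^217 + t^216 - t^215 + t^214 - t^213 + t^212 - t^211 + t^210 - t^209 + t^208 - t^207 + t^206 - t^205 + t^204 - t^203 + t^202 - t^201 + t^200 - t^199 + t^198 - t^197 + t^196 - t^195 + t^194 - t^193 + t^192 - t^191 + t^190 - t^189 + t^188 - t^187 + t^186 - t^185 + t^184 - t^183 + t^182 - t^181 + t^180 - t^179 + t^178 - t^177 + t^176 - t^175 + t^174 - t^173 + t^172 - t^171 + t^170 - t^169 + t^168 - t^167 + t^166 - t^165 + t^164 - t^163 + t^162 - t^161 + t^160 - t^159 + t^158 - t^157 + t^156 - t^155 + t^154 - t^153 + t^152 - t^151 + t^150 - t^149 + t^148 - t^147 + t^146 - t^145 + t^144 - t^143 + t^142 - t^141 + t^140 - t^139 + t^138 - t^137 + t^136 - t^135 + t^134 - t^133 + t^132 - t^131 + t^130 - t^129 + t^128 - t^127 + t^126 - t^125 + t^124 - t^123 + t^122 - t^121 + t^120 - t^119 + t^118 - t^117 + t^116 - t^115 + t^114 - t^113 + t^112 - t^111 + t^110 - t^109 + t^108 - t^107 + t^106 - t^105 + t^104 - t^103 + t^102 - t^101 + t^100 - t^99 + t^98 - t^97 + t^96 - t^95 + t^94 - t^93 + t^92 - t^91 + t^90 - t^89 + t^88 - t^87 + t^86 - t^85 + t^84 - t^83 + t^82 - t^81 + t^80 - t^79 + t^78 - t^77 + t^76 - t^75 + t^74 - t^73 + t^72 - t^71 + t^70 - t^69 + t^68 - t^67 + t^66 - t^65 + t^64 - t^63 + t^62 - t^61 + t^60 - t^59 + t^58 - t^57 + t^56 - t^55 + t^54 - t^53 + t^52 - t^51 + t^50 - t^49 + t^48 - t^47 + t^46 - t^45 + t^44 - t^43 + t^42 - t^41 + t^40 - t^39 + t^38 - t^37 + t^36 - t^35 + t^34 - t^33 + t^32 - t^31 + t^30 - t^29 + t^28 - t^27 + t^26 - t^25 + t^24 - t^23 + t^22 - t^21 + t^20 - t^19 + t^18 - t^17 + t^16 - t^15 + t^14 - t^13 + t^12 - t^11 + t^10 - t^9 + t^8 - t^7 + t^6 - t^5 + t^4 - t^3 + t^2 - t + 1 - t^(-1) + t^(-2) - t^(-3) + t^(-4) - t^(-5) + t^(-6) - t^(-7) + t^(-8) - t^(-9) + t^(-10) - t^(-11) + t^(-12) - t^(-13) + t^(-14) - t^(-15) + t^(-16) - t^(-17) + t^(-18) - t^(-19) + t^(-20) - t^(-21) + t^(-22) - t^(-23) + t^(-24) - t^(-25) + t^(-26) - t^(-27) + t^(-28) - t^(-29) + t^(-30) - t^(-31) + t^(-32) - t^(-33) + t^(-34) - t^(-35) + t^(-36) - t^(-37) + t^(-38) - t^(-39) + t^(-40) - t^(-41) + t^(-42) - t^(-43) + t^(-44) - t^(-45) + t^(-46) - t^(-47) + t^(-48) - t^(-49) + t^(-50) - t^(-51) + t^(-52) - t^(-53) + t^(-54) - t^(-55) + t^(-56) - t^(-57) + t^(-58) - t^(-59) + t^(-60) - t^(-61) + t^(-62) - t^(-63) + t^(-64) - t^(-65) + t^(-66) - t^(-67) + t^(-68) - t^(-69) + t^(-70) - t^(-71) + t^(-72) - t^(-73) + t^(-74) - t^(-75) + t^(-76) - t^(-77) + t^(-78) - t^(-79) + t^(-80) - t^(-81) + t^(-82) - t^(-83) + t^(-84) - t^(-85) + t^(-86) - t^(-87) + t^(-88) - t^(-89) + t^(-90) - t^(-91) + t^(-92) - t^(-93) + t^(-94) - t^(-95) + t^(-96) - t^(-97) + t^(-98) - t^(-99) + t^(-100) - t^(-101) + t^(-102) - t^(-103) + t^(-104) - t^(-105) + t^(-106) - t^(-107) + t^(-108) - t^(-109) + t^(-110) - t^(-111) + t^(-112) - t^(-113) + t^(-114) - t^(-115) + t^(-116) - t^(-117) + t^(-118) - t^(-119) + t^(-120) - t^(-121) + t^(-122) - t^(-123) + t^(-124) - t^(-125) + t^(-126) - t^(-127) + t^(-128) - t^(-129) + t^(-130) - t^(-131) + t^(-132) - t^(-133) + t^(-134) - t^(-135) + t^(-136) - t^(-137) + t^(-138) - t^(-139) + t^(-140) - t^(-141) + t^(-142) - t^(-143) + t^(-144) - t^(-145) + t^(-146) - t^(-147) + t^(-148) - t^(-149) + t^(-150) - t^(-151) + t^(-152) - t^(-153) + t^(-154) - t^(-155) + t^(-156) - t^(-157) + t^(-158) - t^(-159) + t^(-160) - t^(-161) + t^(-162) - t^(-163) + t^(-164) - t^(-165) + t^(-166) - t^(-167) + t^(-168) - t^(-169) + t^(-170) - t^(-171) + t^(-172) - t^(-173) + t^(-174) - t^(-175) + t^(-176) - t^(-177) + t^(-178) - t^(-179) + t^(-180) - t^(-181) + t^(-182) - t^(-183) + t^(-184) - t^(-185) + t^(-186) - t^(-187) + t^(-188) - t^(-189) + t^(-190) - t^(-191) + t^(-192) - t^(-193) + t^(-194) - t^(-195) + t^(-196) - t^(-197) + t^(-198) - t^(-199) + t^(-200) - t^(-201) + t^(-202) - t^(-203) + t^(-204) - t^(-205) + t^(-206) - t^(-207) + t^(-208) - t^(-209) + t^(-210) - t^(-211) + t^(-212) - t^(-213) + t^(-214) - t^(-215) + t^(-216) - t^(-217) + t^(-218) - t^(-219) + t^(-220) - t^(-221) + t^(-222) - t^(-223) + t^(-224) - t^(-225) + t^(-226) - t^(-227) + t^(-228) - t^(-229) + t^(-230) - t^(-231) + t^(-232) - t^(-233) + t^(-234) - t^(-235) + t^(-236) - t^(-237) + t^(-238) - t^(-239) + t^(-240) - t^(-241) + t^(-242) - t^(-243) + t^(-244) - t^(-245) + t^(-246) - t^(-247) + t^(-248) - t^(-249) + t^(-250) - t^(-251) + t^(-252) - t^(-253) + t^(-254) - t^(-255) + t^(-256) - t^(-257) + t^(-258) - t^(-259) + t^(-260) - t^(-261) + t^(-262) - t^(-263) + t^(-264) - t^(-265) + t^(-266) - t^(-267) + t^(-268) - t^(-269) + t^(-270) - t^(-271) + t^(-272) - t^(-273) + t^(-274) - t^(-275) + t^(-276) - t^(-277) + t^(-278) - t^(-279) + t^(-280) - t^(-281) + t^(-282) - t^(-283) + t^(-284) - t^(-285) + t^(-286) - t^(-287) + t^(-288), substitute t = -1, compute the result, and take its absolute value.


Step 1: The polynomial has 577 terms with alternating signs, exponents from 288 down to -288.
Step 2: Substitute t = -1. The i-th term has coefficient (-1)^i and exponent (m-i),
  so its value is (-1)^i * (-1)^(m-i) = (-1)^m = 1 for every i.
Step 3: All 577 terms equal 1, so Delta(-1) = 577 * (1) = 577
Step 4: |Delta(-1)| = 577

577


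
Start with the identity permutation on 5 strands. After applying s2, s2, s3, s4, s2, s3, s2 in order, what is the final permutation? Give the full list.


Starting with identity [1, 2, 3, 4, 5].
Apply generators in sequence:
  After s2: [1, 3, 2, 4, 5]
  After s2: [1, 2, 3, 4, 5]
  After s3: [1, 2, 4, 3, 5]
  After s4: [1, 2, 4, 5, 3]
  After s2: [1, 4, 2, 5, 3]
  After s3: [1, 4, 5, 2, 3]
  After s2: [1, 5, 4, 2, 3]
Final permutation: [1, 5, 4, 2, 3]

[1, 5, 4, 2, 3]


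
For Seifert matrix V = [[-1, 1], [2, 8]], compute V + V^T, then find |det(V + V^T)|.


Step 1: Form V + V^T where V = [[-1, 1], [2, 8]]
  V^T = [[-1, 2], [1, 8]]
  V + V^T = [[-2, 3], [3, 16]]
Step 2: det(V + V^T) = (-2)*16 - 3*3
  = -32 - 9 = -41
Step 3: Knot determinant = |det(V + V^T)| = |-41| = 41

41


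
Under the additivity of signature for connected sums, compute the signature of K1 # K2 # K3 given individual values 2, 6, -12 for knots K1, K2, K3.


The signature is additive under connected sum.
signature(K1 # K2 # K3) = (2) + (6) + (-12)
= -4

-4


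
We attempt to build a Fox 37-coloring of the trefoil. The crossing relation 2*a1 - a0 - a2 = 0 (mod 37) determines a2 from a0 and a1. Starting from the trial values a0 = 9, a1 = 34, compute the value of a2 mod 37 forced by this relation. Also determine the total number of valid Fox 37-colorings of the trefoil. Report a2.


Step 1: Apply the given crossing relation 2*a1 - a0 - a2 = 0 (mod 37).
  a2 = 2*a1 - a0 mod 37
  a2 = 2*34 - 9 mod 37
  a2 = 68 - 9 mod 37
  a2 = 59 mod 37 = 22
Step 2: The trefoil has determinant 3.
  Number of Fox p-colorings (p prime) is p^2 if p = 3, else p.
  Since 37 does not divide 3, only trivial (constant) colorings exist.
  (So the trial a0 = 9, a1 = 34 with a0 != a1 does NOT extend to a valid coloring of the whole trefoil: the other two crossing relations require 3*(a1 - a0) = 0 (mod 37), which fails.)
  Total colorings = 37
Step 3: a2 = 22, total Fox 37-colorings = 37

22


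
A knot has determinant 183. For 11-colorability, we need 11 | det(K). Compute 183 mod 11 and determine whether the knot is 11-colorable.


Step 1: A knot is p-colorable if and only if p divides its determinant.
Step 2: Compute 183 mod 11.
183 = 16 * 11 + 7
Step 3: 183 mod 11 = 7
Step 4: The knot is 11-colorable: no

7


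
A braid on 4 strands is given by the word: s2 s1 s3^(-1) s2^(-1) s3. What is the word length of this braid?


The word length counts the number of generators (including inverses).
Listing each generator: s2, s1, s3^(-1), s2^(-1), s3
There are 5 generators in this braid word.

5


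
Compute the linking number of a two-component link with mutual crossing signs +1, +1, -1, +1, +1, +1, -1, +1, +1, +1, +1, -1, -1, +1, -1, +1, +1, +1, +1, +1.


Step 1: Count positive crossings: 15
Step 2: Count negative crossings: 5
Step 3: Sum of signs = 15 - 5 = 10
Step 4: Linking number = sum/2 = 10/2 = 5

5


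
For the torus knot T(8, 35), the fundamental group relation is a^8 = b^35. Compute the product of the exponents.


The relation is a^8 = b^35.
Product of exponents = 8 * 35
= 280

280


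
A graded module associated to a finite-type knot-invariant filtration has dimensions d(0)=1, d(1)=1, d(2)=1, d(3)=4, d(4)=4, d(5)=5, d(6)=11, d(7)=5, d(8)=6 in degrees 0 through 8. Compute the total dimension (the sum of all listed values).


Total dimension = d(0) + d(1) + ... + d(8)
= 1 + 1 + 1 + 4 + 4 + 5 + 11 + 5 + 6
= 38

38


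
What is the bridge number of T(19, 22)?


The bridge number of T(p,q) is min(p,q).
min(19, 22) = 19

19


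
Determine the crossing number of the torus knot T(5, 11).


For a torus knot T(p, q) with gcd(p,q)=1,
the crossing number is min(p*(q-1), q*(p-1)).
p*(q-1) = 5*10 = 50
q*(p-1) = 11*4 = 44
min(50, 44) = 44

44


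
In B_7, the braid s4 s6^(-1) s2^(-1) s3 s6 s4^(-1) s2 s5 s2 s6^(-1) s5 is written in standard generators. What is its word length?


The word length counts the number of generators (including inverses).
Listing each generator: s4, s6^(-1), s2^(-1), s3, s6, s4^(-1), s2, s5, s2, s6^(-1), s5
There are 11 generators in this braid word.

11


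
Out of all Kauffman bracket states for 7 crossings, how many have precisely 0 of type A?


We choose which 0 of 7 crossings get A-smoothings.
C(7, 0) = 7! / (0! * 7!)
= 1

1


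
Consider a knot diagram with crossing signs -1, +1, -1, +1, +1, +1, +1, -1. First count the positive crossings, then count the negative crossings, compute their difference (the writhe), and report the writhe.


Step 1: Count positive crossings (+1).
Positive crossings: 5
Step 2: Count negative crossings (-1).
Negative crossings: 3
Step 3: Writhe = (positive) - (negative)
w = 5 - 3 = 2
Step 4: |w| = 2, and w is positive

2


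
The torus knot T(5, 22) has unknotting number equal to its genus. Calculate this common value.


For a torus knot T(p,q), both the unknotting number and genus equal (p-1)(q-1)/2.
= (5-1)(22-1)/2
= 4*21/2
= 84/2 = 42

42


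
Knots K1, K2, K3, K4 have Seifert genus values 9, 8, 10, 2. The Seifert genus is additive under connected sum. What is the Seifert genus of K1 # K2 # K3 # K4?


The Seifert genus is additive under connected sum.
Seifert genus(K1 # K2 # K3 # K4) = (9) + (8) + (10) + (2)
= 29

29


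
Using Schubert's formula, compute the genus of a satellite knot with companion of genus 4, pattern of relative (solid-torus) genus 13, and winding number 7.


Schubert: g(satellite) = g_rel(pattern) + |winding| * g(companion),
where g_rel(pattern) is the genus of the pattern relative to the solid torus.
= 13 + 7 * 4
= 13 + 28 = 41

41


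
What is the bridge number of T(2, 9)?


The bridge number of T(p,q) is min(p,q).
min(2, 9) = 2

2


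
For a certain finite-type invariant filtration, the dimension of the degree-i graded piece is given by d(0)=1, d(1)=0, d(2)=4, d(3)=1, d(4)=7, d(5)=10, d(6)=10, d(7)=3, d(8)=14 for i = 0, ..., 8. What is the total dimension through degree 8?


Total dimension = d(0) + d(1) + ... + d(8)
= 1 + 0 + 4 + 1 + 7 + 10 + 10 + 3 + 14
= 50

50


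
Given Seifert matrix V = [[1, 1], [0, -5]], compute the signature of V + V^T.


Step 1: V + V^T = [[2, 1], [1, -10]]
Step 2: trace = -8, det = -21
Step 3: Discriminant = (-8)^2 - 4*(-21) = 148
Step 4: Eigenvalues: 2.08276, -10.0828
Step 5: Signature = (# positive eigenvalues) - (# negative eigenvalues) = 0

0


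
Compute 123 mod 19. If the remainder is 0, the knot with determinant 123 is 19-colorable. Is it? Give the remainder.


Step 1: A knot is p-colorable if and only if p divides its determinant.
Step 2: Compute 123 mod 19.
123 = 6 * 19 + 9
Step 3: 123 mod 19 = 9
Step 4: The knot is 19-colorable: no

9


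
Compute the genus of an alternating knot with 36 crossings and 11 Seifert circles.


For alternating knots, g = (c - s + 1)/2.
= (36 - 11 + 1)/2
= 26/2 = 13

13


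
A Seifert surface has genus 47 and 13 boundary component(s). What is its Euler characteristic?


chi = 2 - 2g - b
= 2 - 2*47 - 13
= 2 - 94 - 13 = -105

-105


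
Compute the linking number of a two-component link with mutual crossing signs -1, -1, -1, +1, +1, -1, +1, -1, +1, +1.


Step 1: Count positive crossings: 5
Step 2: Count negative crossings: 5
Step 3: Sum of signs = 5 - 5 = 0
Step 4: Linking number = sum/2 = 0/2 = 0

0


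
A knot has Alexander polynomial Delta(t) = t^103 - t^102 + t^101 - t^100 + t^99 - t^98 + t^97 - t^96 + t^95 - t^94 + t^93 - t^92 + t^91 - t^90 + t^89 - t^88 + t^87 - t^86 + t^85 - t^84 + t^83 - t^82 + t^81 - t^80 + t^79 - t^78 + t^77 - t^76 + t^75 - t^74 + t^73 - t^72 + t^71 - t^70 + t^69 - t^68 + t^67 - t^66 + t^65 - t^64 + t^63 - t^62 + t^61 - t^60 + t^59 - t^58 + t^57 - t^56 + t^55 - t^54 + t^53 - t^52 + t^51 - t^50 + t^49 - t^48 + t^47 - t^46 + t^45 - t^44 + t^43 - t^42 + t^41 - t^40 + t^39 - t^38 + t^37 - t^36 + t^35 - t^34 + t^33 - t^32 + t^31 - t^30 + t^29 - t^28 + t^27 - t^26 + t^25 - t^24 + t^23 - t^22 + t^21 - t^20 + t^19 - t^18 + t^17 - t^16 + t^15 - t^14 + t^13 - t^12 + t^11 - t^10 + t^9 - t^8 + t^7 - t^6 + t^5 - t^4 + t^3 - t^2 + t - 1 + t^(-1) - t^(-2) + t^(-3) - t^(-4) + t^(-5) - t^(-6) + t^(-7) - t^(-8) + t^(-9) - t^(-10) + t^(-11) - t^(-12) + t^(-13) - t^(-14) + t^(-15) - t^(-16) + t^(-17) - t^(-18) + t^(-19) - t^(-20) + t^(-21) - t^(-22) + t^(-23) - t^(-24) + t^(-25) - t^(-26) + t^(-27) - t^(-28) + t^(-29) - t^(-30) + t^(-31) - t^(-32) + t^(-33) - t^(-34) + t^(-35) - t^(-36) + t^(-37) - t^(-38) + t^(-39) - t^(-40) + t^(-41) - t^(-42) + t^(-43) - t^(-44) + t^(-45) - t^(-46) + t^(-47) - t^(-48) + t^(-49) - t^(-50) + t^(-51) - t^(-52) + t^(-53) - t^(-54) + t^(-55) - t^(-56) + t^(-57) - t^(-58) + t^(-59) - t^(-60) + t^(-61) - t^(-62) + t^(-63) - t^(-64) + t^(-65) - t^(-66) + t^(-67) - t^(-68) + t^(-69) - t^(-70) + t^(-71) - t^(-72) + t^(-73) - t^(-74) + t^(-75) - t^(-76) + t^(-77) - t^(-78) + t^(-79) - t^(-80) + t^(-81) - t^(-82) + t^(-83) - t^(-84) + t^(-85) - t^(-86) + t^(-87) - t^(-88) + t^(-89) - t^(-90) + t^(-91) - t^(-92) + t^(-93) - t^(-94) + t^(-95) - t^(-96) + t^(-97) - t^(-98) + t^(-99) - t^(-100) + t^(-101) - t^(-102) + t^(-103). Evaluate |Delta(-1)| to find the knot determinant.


Step 1: The polynomial has 207 terms with alternating signs, exponents from 103 down to -103.
Step 2: Substitute t = -1. The i-th term has coefficient (-1)^i and exponent (m-i),
  so its value is (-1)^i * (-1)^(m-i) = (-1)^m = -1 for every i.
Step 3: All 207 terms equal -1, so Delta(-1) = 207 * (-1) = -207
Step 4: |Delta(-1)| = 207

207


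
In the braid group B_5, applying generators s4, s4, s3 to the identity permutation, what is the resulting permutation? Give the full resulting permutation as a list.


Starting with identity [1, 2, 3, 4, 5].
Apply generators in sequence:
  After s4: [1, 2, 3, 5, 4]
  After s4: [1, 2, 3, 4, 5]
  After s3: [1, 2, 4, 3, 5]
Final permutation: [1, 2, 4, 3, 5]

[1, 2, 4, 3, 5]


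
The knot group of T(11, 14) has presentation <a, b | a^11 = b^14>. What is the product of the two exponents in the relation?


The relation is a^11 = b^14.
Product of exponents = 11 * 14
= 154

154


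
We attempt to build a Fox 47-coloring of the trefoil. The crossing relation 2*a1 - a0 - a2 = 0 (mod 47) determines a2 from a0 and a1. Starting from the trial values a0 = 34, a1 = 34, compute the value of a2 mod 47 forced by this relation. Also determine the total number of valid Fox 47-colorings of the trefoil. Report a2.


Step 1: Apply the given crossing relation 2*a1 - a0 - a2 = 0 (mod 47).
  a2 = 2*a1 - a0 mod 47
  a2 = 2*34 - 34 mod 47
  a2 = 68 - 34 mod 47
  a2 = 34 mod 47 = 34
Step 2: The trefoil has determinant 3.
  Number of Fox p-colorings (p prime) is p^2 if p = 3, else p.
  Since 47 does not divide 3, only trivial (constant) colorings exist.
  (Here a0 = a1 = a2 = 34, the constant coloring, which is valid.)
  Total colorings = 47
Step 3: a2 = 34, total Fox 47-colorings = 47

34


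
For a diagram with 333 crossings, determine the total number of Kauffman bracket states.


Each crossing contributes 2 choices (A-smoothing or B-smoothing).
Total states = 2^333 = 17498005798264095394980017816940970922825355447145699491406164851279623993595007385788105416184430592

17498005798264095394980017816940970922825355447145699491406164851279623993595007385788105416184430592


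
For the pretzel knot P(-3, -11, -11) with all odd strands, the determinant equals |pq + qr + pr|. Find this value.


Step 1: Compute pq + qr + pr.
pq = (-3)*(-11) = 33
qr = (-11)*(-11) = 121
pr = (-3)*(-11) = 33
pq + qr + pr = 33 + 121 + 33 = 187
Step 2: Take absolute value.
det(P(-3,-11,-11)) = |187| = 187

187


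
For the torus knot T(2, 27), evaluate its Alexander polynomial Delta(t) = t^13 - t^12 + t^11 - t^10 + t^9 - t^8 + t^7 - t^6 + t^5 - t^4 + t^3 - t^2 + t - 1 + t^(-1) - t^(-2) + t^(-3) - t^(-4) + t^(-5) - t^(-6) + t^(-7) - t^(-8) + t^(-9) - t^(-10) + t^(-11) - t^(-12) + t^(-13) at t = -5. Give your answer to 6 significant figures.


Substituting t = -5 into Delta(t) = t^13 - t^12 + t^11 - t^10 + t^9 - t^8 + t^7 - t^6 + t^5 - t^4 + t^3 - t^2 + t - 1 + t^(-1) - t^(-2) + t^(-3) - t^(-4) + t^(-5) - t^(-6) + t^(-7) - t^(-8) + t^(-9) - t^(-10) + t^(-11) - t^(-12) + t^(-13):
Term values: (-1220703125) + (-244140625) + (-48828125) + (-9765625) + (-1953125) + (-390625) + (-78125) + (-15625) + (-3125) + (-625) + (-125) + (-25) + (-5) + (-1) + (-0.2) + (-0.04) + (-0.008) + (-0.0016) + (-0.00032) + (-6.4e-05) + (-1.28e-05) + (-2.56e-06) + (-5.12e-07) + (-1.024e-07) + (-2.048e-08) + (-4.096e-09) + (-8.192e-10)
Sum = -1525878906
Rounded to 6 significant figures: -1.52588e+09

-1.52588e+09


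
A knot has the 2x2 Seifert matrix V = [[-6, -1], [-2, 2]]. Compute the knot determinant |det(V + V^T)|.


Step 1: Form V + V^T where V = [[-6, -1], [-2, 2]]
  V^T = [[-6, -2], [-1, 2]]
  V + V^T = [[-12, -3], [-3, 4]]
Step 2: det(V + V^T) = (-12)*4 - (-3)*(-3)
  = -48 - 9 = -57
Step 3: Knot determinant = |det(V + V^T)| = |-57| = 57

57


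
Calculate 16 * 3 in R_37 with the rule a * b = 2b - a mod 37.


16 * 3 = 2*3 - 16 mod 37
= 6 - 16 mod 37
= -10 mod 37 = 27

27


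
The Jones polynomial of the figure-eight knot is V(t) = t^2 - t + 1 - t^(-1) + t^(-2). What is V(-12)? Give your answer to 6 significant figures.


Substituting t = -12 into V(t) = t^2 - t + 1 - t^(-1) + t^(-2):
  (+)t^(2) = 144
  (-)t^(1) = 12
  (+)t^(0) = 1
  (-)t^(-1) = 0.0833333
  (+)t^(-2) = 0.00694444
Sum = (144) + (12) + (1) + (0.0833333) + (0.00694444)
= 157.0902778
Rounded to 6 significant figures: 157.09

157.09


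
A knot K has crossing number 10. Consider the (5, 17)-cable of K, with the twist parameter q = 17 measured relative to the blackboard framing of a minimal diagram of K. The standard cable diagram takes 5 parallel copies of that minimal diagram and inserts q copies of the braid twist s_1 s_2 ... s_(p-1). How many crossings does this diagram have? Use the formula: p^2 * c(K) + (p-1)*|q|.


Step 1: Each of the c(K) crossings of the companion diagram becomes p*p = p^2 crossings among the p parallel strands, and each of the |q| twists s_1 s_2 ... s_(p-1) adds (p-1) crossings.
  Crossings = p^2 * c(K) + (p-1)*|q|
Step 2: = 5^2 * 10 + (5-1)*17
Step 3: = 25*10 + 4*17
Step 4: = 250 + 68 = 318

318


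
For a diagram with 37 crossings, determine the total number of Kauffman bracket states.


Each crossing contributes 2 choices (A-smoothing or B-smoothing).
Total states = 2^37 = 137438953472

137438953472


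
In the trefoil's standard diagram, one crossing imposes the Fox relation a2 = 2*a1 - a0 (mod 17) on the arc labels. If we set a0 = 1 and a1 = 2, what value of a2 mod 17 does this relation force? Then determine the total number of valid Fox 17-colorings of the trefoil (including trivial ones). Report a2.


Step 1: Apply the given crossing relation 2*a1 - a0 - a2 = 0 (mod 17).
  a2 = 2*a1 - a0 mod 17
  a2 = 2*2 - 1 mod 17
  a2 = 4 - 1 mod 17
  a2 = 3 mod 17 = 3
Step 2: The trefoil has determinant 3.
  Number of Fox p-colorings (p prime) is p^2 if p = 3, else p.
  Since 17 does not divide 3, only trivial (constant) colorings exist.
  (So the trial a0 = 1, a1 = 2 with a0 != a1 does NOT extend to a valid coloring of the whole trefoil: the other two crossing relations require 3*(a1 - a0) = 0 (mod 17), which fails.)
  Total colorings = 17
Step 3: a2 = 3, total Fox 17-colorings = 17

3


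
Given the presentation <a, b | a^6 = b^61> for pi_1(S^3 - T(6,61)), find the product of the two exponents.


The relation is a^6 = b^61.
Product of exponents = 6 * 61
= 366

366


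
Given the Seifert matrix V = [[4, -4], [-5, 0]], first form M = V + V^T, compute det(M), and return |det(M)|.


Step 1: Form V + V^T where V = [[4, -4], [-5, 0]]
  V^T = [[4, -5], [-4, 0]]
  V + V^T = [[8, -9], [-9, 0]]
Step 2: det(V + V^T) = 8*0 - (-9)*(-9)
  = 0 - 81 = -81
Step 3: Knot determinant = |det(V + V^T)| = |-81| = 81

81


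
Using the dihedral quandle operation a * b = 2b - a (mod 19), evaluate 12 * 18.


12 * 18 = 2*18 - 12 mod 19
= 36 - 12 mod 19
= 24 mod 19 = 5

5


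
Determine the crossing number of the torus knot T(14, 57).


For a torus knot T(p, q) with gcd(p,q)=1,
the crossing number is min(p*(q-1), q*(p-1)).
p*(q-1) = 14*56 = 784
q*(p-1) = 57*13 = 741
min(784, 741) = 741

741


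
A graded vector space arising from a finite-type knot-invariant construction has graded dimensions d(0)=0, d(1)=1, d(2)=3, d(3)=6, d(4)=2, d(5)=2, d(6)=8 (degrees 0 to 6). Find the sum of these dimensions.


Total dimension = d(0) + d(1) + ... + d(6)
= 0 + 1 + 3 + 6 + 2 + 2 + 8
= 22

22


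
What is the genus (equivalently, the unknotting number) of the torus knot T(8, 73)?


For a torus knot T(p,q), both the unknotting number and genus equal (p-1)(q-1)/2.
= (8-1)(73-1)/2
= 7*72/2
= 504/2 = 252

252


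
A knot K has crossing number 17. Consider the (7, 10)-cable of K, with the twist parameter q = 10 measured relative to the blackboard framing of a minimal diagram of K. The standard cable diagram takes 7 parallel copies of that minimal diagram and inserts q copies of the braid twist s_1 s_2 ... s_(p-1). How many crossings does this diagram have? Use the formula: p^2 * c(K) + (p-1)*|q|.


Step 1: Each of the c(K) crossings of the companion diagram becomes p*p = p^2 crossings among the p parallel strands, and each of the |q| twists s_1 s_2 ... s_(p-1) adds (p-1) crossings.
  Crossings = p^2 * c(K) + (p-1)*|q|
Step 2: = 7^2 * 17 + (7-1)*10
Step 3: = 49*17 + 6*10
Step 4: = 833 + 60 = 893

893
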